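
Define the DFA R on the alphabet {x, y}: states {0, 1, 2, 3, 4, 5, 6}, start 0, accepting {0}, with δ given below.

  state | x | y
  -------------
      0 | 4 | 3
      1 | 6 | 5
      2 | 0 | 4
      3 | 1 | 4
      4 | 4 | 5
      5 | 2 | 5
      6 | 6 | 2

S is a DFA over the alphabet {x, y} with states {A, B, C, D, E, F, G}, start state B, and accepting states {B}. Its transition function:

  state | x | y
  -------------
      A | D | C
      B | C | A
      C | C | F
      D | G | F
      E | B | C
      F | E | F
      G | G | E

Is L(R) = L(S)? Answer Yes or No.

Exploring the product automaton R × S from the start pair (0, B), following both machines on each input symbol, reaches 7 state pairs: (0, B), (4, C), (3, A), (5, F), (1, D), (2, E), (6, G).
R accepts in {0} and S accepts in {B}. In every reachable pair the two components are either both accepting — (0, B) — or both non-accepting, so no string is accepted by exactly one of the machines: L(R) \ L(S) and L(S) \ L(R) are both empty.
Hence every string is accepted by R iff it is accepted by S, and the two languages coincide.

Yes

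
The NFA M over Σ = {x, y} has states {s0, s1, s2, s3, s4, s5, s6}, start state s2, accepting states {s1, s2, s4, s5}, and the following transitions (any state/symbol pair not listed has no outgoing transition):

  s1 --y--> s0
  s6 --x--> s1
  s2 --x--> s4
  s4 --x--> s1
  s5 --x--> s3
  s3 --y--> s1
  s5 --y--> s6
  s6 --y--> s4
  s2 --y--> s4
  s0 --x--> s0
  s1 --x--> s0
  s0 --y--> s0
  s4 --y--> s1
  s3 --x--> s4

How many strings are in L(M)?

7

The useful subgraph on states {s1, s2, s4} is acyclic, so L(M) is finite; the longest accepting path visits 3 useful states, giving maximum string length 2.
Counting accepting paths from s2 by length: 1 of length 0, 2 of length 1, 4 of length 2. Total 7.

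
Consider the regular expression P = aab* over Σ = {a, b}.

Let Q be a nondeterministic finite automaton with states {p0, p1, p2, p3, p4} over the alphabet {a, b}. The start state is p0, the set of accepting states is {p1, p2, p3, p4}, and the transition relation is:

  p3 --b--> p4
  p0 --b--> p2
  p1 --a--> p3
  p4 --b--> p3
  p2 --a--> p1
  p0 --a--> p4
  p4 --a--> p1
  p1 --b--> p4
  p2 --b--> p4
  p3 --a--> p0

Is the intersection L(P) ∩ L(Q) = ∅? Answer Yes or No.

The string aa is accepted by both P and Q.
Hence L(P) ∩ L(Q) ≠ ∅.

No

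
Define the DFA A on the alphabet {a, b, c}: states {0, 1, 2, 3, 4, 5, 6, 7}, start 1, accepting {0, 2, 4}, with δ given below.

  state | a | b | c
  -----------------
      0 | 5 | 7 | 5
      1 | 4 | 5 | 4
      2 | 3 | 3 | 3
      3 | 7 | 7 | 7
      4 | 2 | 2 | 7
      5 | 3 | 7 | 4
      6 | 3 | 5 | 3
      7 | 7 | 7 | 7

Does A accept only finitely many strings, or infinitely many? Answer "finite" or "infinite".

finite

The useful states (reachable from 1 and able to reach an accepting state) are {1, 2, 4, 5}.
Restricted to these states the transition graph has no cycle, so every accepting path has bounded length and L is finite.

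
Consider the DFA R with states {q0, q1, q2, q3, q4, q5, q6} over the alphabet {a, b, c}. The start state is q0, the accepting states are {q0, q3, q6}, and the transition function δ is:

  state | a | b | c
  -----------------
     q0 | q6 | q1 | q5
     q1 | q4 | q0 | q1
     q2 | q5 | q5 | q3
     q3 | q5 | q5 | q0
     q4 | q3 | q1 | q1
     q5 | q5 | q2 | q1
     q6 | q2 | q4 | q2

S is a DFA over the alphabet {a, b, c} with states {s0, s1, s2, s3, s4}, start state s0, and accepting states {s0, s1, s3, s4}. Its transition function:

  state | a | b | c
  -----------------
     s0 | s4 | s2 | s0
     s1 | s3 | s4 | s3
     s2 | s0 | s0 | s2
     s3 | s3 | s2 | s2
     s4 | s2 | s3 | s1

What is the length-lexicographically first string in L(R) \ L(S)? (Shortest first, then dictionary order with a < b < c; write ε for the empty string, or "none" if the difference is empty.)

aac

The string aac is accepted by R but not by S.
No shorter string lies in the difference, and aac is the lexicographically first length-3 string in L(R) \ L(S).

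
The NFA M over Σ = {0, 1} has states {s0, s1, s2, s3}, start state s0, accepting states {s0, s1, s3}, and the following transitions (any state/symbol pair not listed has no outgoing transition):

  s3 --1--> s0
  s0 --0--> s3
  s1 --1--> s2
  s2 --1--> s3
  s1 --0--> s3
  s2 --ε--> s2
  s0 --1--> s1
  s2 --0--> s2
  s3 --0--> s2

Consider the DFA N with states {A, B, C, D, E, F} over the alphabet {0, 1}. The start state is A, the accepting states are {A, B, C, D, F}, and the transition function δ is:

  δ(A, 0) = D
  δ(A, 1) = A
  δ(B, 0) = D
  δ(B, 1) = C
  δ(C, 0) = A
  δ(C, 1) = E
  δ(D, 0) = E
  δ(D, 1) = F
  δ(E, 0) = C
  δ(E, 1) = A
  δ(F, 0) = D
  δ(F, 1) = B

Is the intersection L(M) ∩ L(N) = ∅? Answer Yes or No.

The empty string ε is accepted by both M and N.
Hence L(M) ∩ L(N) ≠ ∅.

No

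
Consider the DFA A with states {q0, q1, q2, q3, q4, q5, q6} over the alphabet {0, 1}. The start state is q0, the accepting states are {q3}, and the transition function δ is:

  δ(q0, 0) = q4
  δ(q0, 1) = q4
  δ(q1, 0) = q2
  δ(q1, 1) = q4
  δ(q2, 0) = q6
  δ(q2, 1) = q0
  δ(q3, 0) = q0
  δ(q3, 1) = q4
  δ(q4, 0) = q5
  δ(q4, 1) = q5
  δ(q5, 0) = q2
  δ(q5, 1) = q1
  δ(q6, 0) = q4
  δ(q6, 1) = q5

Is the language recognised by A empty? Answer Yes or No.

Yes

The states reachable from the start state are {q0, q1, q2, q4, q5, q6}.
None of the accepting states {q3} is reachable, so no string is accepted and L(A) = ∅.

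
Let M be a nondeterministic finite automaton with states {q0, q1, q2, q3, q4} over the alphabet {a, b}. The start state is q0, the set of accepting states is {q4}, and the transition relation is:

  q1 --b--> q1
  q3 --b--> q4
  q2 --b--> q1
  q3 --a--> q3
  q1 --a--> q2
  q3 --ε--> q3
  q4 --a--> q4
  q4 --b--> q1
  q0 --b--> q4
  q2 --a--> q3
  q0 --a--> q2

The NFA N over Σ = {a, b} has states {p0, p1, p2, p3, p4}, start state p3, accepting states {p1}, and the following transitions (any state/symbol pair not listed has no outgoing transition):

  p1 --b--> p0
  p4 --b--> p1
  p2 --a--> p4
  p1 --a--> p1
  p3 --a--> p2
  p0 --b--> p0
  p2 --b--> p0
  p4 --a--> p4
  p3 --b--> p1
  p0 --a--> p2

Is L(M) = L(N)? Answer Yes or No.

Yes

Exploring the product automaton M × N from the start pair (q0, p3), following both machines on each input symbol, reaches 5 state pairs: (q0, p3), (q2, p2), (q4, p1), (q3, p4), (q1, p0).
M accepts in {q4} and N accepts in {p1}. In every reachable pair the two components are either both accepting — (q4, p1) — or both non-accepting, so no string is accepted by exactly one of the machines: L(M) \ L(N) and L(N) \ L(M) are both empty.
Hence every string is accepted by M iff it is accepted by N, and the two languages coincide.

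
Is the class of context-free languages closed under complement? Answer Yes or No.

No

CFLs are closed under union, so if they were also closed under complement they would be closed under intersection by De Morgan (L₁ ∩ L₂ is the complement of the union of the complements). But {aⁿbⁿcᵐ} ∩ {aᵐbⁿcⁿ} = {aⁿbⁿcⁿ} is not context-free although both operands are.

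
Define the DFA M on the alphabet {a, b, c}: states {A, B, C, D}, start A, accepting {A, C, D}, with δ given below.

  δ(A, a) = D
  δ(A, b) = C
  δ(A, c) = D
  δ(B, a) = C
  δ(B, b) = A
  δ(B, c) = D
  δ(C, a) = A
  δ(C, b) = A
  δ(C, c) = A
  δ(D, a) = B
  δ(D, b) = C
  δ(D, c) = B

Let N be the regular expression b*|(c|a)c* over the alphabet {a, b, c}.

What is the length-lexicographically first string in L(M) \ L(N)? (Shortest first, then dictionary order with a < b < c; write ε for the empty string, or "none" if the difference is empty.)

ab

The string ab is accepted by M but not by N.
No shorter string lies in the difference, and ab is the lexicographically first length-2 string in L(M) \ L(N).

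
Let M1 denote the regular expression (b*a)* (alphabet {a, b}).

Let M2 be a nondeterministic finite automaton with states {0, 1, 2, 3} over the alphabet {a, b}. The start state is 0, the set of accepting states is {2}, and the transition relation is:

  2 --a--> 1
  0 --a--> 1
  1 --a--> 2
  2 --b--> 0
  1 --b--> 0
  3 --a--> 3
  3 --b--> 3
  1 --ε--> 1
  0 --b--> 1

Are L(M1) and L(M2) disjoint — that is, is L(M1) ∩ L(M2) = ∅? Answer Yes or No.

The string aa is accepted by both M1 and M2.
Hence L(M1) ∩ L(M2) ≠ ∅.

No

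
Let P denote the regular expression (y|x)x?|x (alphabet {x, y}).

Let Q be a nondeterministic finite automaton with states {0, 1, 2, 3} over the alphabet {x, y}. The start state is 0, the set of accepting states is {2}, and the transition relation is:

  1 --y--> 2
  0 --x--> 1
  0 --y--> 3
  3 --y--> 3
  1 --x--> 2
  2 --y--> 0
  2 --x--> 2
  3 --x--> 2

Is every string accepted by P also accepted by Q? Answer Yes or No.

The string x is in L(P) but not in L(Q).
So L(P) ⊄ L(Q).

No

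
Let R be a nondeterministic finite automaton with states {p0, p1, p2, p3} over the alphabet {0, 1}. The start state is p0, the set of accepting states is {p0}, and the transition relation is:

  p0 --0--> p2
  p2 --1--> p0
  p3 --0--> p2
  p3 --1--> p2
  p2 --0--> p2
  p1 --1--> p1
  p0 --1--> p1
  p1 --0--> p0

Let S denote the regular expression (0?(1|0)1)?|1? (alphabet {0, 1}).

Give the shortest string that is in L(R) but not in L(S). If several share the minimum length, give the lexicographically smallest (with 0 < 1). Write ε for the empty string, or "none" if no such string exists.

10

The string 10 is accepted by R but not by S.
No shorter string lies in the difference, and 10 is the lexicographically first length-2 string in L(R) \ L(S).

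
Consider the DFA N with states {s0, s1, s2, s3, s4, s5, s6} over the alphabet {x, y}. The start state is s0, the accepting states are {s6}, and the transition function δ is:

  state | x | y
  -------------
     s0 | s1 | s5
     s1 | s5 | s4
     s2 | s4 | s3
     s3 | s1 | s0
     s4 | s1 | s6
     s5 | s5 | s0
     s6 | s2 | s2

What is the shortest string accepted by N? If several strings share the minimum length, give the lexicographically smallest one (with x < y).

xyy

A breadth-first search from s0 reaches an accepting state first via the path s0 → s1 → s4 → s6 on input xyy.
No string of length < 3 is accepted (BFS exhausts all shorter strings without reaching an accepting state), and xyy is the lexicographically least accepting string of length 3.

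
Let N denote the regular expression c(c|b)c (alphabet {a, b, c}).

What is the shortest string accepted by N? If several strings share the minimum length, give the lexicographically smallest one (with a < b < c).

cbc

By inspection of the expression, no string of length less than 3 matches, and cbc is the lexicographically first match of length 3.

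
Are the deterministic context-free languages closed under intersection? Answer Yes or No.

No

DCFLs are closed under complement (normalise the DPDA to read all of its input, then flip the verdict). If they were also closed under intersection, De Morgan would make them closed under union; but {aⁿbⁿ : n≥0} and {aⁿb²ⁿ : n≥0} are DCFLs (push the a's; pop one per b, respectively one per two b's) whose union no deterministic PDA accepts: a DPDA for it would have a single run on aⁿb²ⁿ, accepting after the prefix aⁿbⁿ and accepting again after n more b's; an ordinary PDA that simulates it on a's and b's and, at any moment when it is accepting, may switch to reading only a fresh letter c while feeding each c to the simulation as a b, would accept aⁱbʲcᵏ (k≥1) exactly when both aⁱbʲ and aⁱbʲ⁺ᵏ are in the language, i.e. its language intersected with the regular set a*b*c⁺ would be exactly {aⁿbⁿcⁿ : n≥1} — impossible, since context-free languages are closed under intersection with regular sets and {aⁿbⁿcⁿ} is not context-free.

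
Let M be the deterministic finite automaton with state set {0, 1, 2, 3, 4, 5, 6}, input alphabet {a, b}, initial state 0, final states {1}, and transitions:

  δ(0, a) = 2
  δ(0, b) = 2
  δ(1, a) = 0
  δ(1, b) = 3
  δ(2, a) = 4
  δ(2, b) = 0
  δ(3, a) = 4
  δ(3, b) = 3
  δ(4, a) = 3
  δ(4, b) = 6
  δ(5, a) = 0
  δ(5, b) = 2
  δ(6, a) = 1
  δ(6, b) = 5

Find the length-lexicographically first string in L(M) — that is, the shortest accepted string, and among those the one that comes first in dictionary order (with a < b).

aaba

A breadth-first search from 0 reaches an accepting state first via the path 0 → 2 → 4 → 6 → 1 on input aaba.
No string of length < 4 is accepted (BFS exhausts all shorter strings without reaching an accepting state), and aaba is the lexicographically least accepting string of length 4.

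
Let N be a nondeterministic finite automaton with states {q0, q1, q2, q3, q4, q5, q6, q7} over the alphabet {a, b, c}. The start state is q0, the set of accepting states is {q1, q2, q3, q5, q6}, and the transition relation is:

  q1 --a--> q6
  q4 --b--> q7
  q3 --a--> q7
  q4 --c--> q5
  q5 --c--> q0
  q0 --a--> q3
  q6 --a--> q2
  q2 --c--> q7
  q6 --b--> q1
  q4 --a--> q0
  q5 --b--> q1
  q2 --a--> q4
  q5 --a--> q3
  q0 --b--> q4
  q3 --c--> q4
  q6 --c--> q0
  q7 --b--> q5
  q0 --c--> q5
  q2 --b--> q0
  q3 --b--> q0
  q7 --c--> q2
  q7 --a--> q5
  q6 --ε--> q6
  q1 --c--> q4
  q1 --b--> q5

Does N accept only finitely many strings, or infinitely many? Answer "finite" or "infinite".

infinite

State q0 is reachable from the start and can reach an accepting state, and it lies on the cycle q0 → q3 → q0.
Traversing that cycle any number of times yields accepted strings of unbounded length, so the language is infinite.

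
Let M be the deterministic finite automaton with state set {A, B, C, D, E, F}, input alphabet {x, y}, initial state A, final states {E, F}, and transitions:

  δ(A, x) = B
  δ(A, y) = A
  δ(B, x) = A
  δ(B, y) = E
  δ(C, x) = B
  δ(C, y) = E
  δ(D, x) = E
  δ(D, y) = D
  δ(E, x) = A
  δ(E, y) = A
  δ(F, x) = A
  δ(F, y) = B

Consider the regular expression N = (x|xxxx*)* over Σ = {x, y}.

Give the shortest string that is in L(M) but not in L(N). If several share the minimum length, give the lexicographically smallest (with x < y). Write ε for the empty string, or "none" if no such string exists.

xy

The string xy is accepted by M but not by N.
No shorter string lies in the difference, and xy is the lexicographically first length-2 string in L(M) \ L(N).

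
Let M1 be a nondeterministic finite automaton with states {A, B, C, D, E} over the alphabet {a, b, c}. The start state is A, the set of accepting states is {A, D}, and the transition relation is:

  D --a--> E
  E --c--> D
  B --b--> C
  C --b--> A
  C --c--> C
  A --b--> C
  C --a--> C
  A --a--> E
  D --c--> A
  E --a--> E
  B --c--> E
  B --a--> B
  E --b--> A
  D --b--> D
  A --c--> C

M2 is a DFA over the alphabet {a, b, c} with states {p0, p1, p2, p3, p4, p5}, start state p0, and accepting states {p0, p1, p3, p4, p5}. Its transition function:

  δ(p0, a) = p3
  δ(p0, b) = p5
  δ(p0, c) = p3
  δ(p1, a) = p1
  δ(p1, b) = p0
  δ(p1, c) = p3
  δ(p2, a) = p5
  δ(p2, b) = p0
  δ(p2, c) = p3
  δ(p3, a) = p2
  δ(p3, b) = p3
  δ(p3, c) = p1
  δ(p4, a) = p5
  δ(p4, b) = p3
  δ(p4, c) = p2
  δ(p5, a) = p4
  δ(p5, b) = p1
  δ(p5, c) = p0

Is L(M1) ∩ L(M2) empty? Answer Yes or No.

No

The empty string ε is accepted by both M1 and M2.
Hence L(M1) ∩ L(M2) ≠ ∅.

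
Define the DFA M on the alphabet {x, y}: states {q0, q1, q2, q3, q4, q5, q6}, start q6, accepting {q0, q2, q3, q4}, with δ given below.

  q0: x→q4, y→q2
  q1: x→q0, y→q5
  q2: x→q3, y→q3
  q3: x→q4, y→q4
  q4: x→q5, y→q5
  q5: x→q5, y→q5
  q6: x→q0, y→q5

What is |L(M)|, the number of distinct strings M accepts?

The useful subgraph on states {q0, q2, q3, q4, q6} is acyclic, so L(M) is finite; the longest accepting path visits 5 useful states, giving maximum string length 4.
Counting accepting paths from q6 by length: 1 of length 1, 2 of length 2, 2 of length 3, 4 of length 4. Total 9.

9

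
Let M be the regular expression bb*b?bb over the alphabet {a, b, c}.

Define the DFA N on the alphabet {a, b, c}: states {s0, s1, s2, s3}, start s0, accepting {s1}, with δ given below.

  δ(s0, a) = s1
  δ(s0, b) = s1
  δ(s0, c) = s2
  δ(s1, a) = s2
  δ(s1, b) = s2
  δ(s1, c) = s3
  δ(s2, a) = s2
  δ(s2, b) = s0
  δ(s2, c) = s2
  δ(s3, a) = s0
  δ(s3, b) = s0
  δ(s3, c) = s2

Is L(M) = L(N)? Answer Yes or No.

The string bbb is accepted by M but rejected by N.
So L(M) ≠ L(N).

No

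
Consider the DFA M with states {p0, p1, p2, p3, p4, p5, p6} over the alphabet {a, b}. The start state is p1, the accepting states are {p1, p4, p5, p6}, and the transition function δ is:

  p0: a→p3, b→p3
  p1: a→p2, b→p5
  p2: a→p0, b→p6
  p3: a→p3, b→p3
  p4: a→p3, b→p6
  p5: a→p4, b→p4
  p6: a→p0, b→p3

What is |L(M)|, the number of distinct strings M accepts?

The useful subgraph on states {p1, p2, p4, p5, p6} is acyclic, so L(M) is finite; the longest accepting path visits 4 useful states, giving maximum string length 3.
Counting accepting paths from p1 by length: 1 of length 0, 1 of length 1, 3 of length 2, 2 of length 3. Total 7.

7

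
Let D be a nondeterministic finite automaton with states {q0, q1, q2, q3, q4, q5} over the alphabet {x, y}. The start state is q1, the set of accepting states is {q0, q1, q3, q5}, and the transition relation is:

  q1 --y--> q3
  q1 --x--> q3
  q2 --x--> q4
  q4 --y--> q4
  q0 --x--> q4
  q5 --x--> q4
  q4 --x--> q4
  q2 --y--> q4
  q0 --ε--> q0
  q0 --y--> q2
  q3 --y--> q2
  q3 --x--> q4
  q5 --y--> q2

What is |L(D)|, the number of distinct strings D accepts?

The useful subgraph on states {q1, q3} is acyclic, so L(D) is finite; the longest accepting path visits 2 useful states, giving maximum string length 1.
Counting accepting paths from q1 by length: 1 of length 0, 2 of length 1. Total 3.

3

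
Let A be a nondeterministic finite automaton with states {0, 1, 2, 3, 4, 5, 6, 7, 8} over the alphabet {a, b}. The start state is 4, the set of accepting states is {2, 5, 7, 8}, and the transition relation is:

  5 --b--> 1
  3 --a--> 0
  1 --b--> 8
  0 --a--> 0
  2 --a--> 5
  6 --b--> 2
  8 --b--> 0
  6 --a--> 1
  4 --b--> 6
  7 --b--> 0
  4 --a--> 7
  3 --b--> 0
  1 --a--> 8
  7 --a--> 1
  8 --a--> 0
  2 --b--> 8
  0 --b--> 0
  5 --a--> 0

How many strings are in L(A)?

10

The useful subgraph on states {1, 2, 4, 5, 6, 7, 8} is acyclic, so L(A) is finite; the longest accepting path visits 6 useful states, giving maximum string length 5.
Counting accepting paths from 4 by length: 1 of length 1, 1 of length 2, 6 of length 3, 2 of length 5. Total 10.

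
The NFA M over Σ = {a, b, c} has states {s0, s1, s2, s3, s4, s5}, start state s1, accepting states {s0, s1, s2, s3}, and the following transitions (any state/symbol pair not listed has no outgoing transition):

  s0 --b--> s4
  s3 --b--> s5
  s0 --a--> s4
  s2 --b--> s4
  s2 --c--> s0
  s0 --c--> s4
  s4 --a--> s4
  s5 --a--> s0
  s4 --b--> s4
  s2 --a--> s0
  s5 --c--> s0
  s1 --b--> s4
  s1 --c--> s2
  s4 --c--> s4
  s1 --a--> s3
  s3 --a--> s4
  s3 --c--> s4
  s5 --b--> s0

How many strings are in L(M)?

8

The useful subgraph on states {s0, s1, s2, s3, s5} is acyclic, so L(M) is finite; the longest accepting path visits 4 useful states, giving maximum string length 3.
Counting accepting paths from s1 by length: 1 of length 0, 2 of length 1, 2 of length 2, 3 of length 3. Total 8.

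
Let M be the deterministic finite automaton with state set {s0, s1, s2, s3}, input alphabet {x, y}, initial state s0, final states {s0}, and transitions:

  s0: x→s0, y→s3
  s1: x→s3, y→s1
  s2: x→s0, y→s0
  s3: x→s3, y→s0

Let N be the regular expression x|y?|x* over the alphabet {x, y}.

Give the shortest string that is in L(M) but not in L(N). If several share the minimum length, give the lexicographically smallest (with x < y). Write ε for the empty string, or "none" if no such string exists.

yy

The string yy is accepted by M but not by N.
No shorter string lies in the difference, and yy is the lexicographically first length-2 string in L(M) \ L(N).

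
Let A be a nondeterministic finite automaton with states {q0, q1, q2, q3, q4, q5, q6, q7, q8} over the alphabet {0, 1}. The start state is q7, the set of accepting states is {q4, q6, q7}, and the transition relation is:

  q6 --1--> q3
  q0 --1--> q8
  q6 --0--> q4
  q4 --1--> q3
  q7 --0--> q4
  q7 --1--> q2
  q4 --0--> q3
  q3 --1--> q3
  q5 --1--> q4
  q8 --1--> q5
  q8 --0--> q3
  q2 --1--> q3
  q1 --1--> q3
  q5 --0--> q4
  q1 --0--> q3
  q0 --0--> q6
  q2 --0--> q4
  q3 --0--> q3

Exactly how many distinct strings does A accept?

The useful subgraph on states {q2, q4, q7} is acyclic, so L(A) is finite; the longest accepting path visits 3 useful states, giving maximum string length 2.
Counting accepting paths from q7 by length: 1 of length 0, 1 of length 1, 1 of length 2. Total 3.

3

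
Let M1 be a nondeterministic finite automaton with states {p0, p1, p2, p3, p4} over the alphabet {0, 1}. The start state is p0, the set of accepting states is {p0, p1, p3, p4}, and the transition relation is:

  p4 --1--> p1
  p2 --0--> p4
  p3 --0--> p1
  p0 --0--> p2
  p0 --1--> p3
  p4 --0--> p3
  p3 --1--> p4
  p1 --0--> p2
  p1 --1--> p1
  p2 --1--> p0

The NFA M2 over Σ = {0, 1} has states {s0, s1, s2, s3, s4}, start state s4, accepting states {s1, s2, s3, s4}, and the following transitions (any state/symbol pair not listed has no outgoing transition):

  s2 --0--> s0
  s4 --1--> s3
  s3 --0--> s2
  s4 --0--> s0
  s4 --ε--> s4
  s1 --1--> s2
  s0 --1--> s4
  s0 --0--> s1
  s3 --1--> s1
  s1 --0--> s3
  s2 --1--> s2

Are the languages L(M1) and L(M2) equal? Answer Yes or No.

Exploring the product automaton M1 × M2 from the start pair (p0, s4), following both machines on each input symbol, reaches 5 state pairs: (p0, s4), (p2, s0), (p3, s3), (p4, s1), (p1, s2).
M1 accepts in {p0, p1, p3, p4} and M2 accepts in {s1, s2, s3, s4}. In every reachable pair the two components are either both accepting — (p0, s4), (p3, s3), (p4, s1), (p1, s2) — or both non-accepting, so no string is accepted by exactly one of the machines: L(M1) \ L(M2) and L(M2) \ L(M1) are both empty.
Hence every string is accepted by M1 iff it is accepted by M2, and the two languages coincide.

Yes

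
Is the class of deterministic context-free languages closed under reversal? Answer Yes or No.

No

L = {c bⁿaⁿ : n≥0} ∪ {d b²ⁿaⁿ : n≥0} is a DCFL: the first symbol tells a deterministic PDA whether to pop one or two b's per a. Its reversal Lᴿ = {aⁿbⁿ c : n≥0} ∪ {aⁿb²ⁿ d : n≥0} is not. DCFLs are closed under right quotient by regular languages, and Lᴿ/{c, d} = {aⁿbⁿ : n≥0} ∪ {aⁿb²ⁿ : n≥0} — the standard context-free language accepted by no deterministic PDA (intuitively the machine would have to commit to a b-to-a ratio before the distinguishing marker arrives; formally, a DPDA for it would have a single run on aⁿb²ⁿ, accepting after the prefix aⁿbⁿ and accepting again after n more b's; an ordinary PDA that simulates it on a's and b's and, at any moment when it is accepting, may switch to reading only a fresh letter e while feeding each e to the simulation as a b, would accept aⁱbʲeᵏ (k≥1) exactly when both aⁱbʲ and aⁱbʲ⁺ᵏ are in the language, i.e. its language intersected with the regular set a*b*e⁺ would be exactly {aⁿbⁿeⁿ : n≥1} — impossible, since context-free languages are closed under intersection with regular sets and {aⁿbⁿeⁿ} is not context-free). So Lᴿ cannot be a DCFL.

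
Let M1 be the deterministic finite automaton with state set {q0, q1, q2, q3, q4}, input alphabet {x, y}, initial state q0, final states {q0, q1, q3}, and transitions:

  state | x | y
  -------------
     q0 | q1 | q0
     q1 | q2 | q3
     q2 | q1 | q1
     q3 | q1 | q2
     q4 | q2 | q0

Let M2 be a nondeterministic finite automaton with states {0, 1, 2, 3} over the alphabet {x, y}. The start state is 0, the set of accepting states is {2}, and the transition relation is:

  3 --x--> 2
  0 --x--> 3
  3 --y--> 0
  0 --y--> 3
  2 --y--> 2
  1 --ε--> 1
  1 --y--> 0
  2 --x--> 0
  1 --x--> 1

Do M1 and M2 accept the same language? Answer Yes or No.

No

The empty string ε is accepted by M1 but rejected by M2.
So L(M1) ≠ L(M2).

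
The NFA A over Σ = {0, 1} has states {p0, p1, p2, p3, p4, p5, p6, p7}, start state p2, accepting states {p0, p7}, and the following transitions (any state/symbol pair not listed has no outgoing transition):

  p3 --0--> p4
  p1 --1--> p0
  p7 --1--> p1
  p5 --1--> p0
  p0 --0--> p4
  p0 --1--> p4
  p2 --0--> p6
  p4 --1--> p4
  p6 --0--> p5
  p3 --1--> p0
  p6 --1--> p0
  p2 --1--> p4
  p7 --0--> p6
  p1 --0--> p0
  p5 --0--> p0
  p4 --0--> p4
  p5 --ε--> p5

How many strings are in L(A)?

The useful subgraph on states {p0, p2, p5, p6} is acyclic, so L(A) is finite; the longest accepting path visits 4 useful states, giving maximum string length 3.
Counting accepting paths from p2 by length: 1 of length 2, 2 of length 3. Total 3.

3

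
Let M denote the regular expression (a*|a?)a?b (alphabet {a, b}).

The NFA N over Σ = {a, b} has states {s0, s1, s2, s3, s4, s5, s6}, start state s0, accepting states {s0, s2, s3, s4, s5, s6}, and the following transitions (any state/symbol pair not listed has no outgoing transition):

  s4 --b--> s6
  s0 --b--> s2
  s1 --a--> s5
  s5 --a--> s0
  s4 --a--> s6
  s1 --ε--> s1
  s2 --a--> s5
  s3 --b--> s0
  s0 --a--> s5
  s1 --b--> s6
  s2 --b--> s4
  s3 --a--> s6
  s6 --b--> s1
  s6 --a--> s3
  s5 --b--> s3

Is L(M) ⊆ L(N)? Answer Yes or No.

Converting the expression M to a DFA (subset construction, then merging equivalent states) gives the minimal DFA with states {m0, m1, m2}, start state m0, accepting states {m1} and transitions m0: a→m0, b→m1; m1: a→m2, b→m2; m2: a→m2, b→m2.
Exploring the product automaton M × N from the start pair (m0, s0), following both machines on each input symbol, reaches 11 state pairs: (m0, s0), (m0, s5), (m1, s2), (m1, s3), (m2, s5), (m2, s4), (m2, s6), (m2, s0), (m2, s3), (m2, s1), (m2, s2).
M accepts in {m1} and N accepts in {s0, s2, s3, s4, s5, s6}. The reachable pairs whose M-component is accepting are (m1, s2), (m1, s3); in each of them the N-component is accepting too, so the product for L(M) \ L(N) (M-component accepting, N-component rejecting) has no reachable accepting pair and the difference is empty.
Hence every string in L(M) is also in L(N).

Yes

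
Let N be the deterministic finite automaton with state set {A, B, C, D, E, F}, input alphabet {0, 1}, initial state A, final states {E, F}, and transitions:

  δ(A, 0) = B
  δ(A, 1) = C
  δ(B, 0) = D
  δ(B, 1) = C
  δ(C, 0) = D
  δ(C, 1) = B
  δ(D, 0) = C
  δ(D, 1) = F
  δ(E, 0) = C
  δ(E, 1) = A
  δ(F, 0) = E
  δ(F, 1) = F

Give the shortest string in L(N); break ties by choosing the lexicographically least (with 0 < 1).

A breadth-first search from A reaches an accepting state first via the path A → B → D → F on input 001.
No string of length < 3 is accepted (BFS exhausts all shorter strings without reaching an accepting state), and 001 is the lexicographically least accepting string of length 3.

001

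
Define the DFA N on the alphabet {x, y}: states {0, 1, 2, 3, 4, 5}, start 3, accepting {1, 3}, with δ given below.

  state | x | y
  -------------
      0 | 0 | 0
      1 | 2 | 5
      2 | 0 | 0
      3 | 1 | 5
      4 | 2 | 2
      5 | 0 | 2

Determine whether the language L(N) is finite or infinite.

finite

The useful states (reachable from 3 and able to reach an accepting state) are {1, 3}.
Restricted to these states the transition graph has no cycle, so every accepting path has bounded length and L is finite.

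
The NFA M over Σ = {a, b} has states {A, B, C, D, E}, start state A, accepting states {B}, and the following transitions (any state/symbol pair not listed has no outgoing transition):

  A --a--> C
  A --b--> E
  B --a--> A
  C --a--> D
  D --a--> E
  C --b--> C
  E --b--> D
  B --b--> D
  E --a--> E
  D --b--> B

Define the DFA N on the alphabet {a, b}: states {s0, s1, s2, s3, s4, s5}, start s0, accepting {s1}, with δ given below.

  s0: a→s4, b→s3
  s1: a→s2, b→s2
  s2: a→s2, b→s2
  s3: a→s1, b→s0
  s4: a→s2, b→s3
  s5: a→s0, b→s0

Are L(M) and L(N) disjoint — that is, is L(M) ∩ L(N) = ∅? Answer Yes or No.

Exploring the product automaton M × N from the start pair (A, s0), following both machines on each input symbol, reaches 20 state pairs: (A, s0), (C, s4), (E, s3), (D, s2), (C, s3), (E, s1), (D, s0), (E, s2), (B, s2), (D, s1), (C, s0), (E, s4), (B, s3), (A, s2), (D, s4), (D, s3), (A, s1), (C, s2), (B, s0), (A, s4).
M accepts in {B} and N accepts in {s1}; no reachable pair has both components accepting, so no string drives both machines to acceptance simultaneously and L(M) ∩ L(N) = ∅.
So no string is accepted by both, and the intersection is empty.

Yes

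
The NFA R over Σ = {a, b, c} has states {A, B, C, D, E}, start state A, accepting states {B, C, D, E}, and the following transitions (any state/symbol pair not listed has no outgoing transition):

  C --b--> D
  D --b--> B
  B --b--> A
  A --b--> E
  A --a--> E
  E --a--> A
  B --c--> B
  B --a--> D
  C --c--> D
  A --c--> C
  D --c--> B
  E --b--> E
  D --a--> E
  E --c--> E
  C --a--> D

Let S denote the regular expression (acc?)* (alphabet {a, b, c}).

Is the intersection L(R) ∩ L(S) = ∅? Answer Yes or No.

The string ac is accepted by both R and S.
Hence L(R) ∩ L(S) ≠ ∅.

No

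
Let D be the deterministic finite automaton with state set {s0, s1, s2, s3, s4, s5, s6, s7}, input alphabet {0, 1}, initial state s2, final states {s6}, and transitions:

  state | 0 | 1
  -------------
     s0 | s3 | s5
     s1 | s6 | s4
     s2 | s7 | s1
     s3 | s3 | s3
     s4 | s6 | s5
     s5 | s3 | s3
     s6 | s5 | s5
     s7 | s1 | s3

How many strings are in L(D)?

The useful subgraph on states {s1, s2, s4, s6, s7} is acyclic, so L(D) is finite; the longest accepting path visits 5 useful states, giving maximum string length 4.
Counting accepting paths from s2 by length: 1 of length 2, 2 of length 3, 1 of length 4. Total 4.

4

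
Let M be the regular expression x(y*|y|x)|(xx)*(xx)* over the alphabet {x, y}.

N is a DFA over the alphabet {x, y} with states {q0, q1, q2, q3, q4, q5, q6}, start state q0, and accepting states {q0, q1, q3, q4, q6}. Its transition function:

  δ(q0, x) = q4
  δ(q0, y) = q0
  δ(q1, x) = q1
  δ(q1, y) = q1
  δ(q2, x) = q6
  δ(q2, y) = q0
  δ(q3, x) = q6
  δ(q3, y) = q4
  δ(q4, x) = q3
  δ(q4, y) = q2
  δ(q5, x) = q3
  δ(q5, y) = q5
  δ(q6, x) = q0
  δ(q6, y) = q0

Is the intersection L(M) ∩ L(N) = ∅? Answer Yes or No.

The empty string ε is accepted by both M and N.
Hence L(M) ∩ L(N) ≠ ∅.

No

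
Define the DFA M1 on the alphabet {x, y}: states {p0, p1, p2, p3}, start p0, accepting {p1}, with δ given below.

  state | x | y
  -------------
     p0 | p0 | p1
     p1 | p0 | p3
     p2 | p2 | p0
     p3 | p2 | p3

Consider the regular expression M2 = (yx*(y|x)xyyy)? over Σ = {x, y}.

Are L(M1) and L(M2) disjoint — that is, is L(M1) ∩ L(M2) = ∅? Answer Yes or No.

Converting the expression M2 to a DFA (subset construction, then merging equivalent states) gives the minimal DFA with states {r0, r1, r2, r3, r4, r5, r6, r7, r8, r9, r10}, start state r0, accepting states {r0, r10} and transitions r0: x→r1, y→r2; r1: x→r1, y→r1; r2: x→r3, y→r4; r3: x→r5, y→r4; r4: x→r6, y→r1; r5: x→r5, y→r7; r6: x→r1, y→r8; r7: x→r6, y→r9; r8: x→r1, y→r9; r9: x→r1, y→r10; r10: x→r1, y→r1.
Exploring the product automaton M1 × M2 from the start pair (p0, r0), following both machines on each input symbol, reaches 18 state pairs: (p0, r0), (p0, r1), (p1, r2), (p1, r1), (p0, r3), (p3, r4), (p3, r1), (p0, r5), (p1, r4), (p2, r6), (p2, r1), (p1, r7), (p0, r6), (p0, r8), (p3, r9), (p1, r8), (p1, r9), (p3, r10).
M1 accepts in {p1} and M2 accepts in {r0, r10}; no reachable pair has both components accepting, so no string drives both machines to acceptance simultaneously and L(M1) ∩ L(M2) = ∅.
So no string is accepted by both, and the intersection is empty.

Yes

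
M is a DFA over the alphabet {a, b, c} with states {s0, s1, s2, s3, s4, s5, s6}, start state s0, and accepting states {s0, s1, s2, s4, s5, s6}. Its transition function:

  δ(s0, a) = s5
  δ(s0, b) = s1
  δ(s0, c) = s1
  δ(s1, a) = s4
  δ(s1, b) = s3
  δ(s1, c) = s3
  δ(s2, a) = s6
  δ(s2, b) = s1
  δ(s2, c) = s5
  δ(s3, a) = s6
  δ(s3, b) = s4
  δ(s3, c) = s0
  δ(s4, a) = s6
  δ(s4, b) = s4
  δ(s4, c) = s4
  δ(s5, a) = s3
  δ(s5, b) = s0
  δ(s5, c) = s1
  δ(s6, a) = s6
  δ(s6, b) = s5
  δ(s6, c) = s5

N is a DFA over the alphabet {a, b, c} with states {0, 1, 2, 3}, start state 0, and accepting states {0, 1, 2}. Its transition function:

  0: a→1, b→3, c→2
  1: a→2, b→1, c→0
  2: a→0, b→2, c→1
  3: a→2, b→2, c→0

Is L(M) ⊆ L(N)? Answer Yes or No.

No

The string b is in L(M) but not in L(N).
So L(M) ⊄ L(N).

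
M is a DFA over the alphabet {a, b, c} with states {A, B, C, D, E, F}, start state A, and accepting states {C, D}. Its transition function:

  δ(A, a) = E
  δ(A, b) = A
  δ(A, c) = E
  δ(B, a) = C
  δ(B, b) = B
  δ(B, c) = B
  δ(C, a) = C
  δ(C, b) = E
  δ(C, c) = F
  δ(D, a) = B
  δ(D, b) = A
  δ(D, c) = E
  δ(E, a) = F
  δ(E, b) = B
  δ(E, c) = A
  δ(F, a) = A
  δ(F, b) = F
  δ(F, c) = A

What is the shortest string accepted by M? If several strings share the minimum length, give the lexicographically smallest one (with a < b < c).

aba

A breadth-first search from A reaches an accepting state first via the path A → E → B → C on input aba.
No string of length < 3 is accepted (BFS exhausts all shorter strings without reaching an accepting state), and aba is the lexicographically least accepting string of length 3.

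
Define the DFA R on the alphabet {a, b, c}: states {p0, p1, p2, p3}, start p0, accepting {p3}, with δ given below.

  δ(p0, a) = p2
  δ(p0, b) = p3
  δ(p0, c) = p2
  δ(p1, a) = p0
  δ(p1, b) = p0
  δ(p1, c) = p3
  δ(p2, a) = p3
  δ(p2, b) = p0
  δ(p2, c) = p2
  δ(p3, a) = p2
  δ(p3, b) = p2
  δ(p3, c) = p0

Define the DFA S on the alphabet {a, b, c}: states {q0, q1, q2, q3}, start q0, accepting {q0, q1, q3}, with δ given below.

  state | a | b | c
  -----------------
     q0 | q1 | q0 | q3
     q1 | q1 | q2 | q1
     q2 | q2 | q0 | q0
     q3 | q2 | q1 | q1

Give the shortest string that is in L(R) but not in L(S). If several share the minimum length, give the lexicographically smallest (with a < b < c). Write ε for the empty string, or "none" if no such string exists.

ca

The string ca is accepted by R but not by S.
No shorter string lies in the difference, and ca is the lexicographically first length-2 string in L(R) \ L(S).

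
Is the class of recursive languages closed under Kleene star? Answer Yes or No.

Yes

For an input w of length n, decide by dynamic programming over positions 0..n whether w factors into blocks from L, calling the decider for L on each of the O(n²) substrings; every call halts, so this decides L*.
So the recursive languages are closed under Kleene star.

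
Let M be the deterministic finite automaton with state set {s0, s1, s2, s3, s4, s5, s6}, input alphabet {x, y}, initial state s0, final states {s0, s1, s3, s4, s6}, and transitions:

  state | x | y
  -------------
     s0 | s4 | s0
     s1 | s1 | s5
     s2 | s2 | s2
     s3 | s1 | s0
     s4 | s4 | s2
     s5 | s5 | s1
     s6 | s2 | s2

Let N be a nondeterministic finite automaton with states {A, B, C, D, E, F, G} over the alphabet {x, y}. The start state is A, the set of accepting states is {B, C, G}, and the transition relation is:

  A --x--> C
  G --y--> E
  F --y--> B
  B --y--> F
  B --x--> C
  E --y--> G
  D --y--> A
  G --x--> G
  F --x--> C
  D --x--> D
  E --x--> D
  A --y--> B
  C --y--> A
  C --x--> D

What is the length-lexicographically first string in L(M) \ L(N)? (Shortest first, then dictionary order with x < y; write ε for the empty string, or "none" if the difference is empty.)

The empty string ε is accepted by M but not by N.
Since ε is the unique shortest string, it is the required witness.

ε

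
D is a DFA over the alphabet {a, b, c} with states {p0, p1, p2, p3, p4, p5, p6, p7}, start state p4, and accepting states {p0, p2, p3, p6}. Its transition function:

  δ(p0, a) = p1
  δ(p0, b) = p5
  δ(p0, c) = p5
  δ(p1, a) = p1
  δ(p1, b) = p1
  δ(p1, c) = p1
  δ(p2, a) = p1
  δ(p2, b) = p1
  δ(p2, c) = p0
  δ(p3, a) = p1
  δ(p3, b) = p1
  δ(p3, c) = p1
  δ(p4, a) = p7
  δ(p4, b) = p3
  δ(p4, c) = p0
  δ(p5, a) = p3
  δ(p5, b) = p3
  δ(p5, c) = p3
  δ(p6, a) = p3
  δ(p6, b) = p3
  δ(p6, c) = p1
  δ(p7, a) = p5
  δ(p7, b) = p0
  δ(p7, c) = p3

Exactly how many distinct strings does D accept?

19

The useful subgraph on states {p0, p3, p4, p5, p7} is acyclic, so L(D) is finite; the longest accepting path visits 5 useful states, giving maximum string length 4.
Counting accepting paths from p4 by length: 2 of length 1, 2 of length 2, 9 of length 3, 6 of length 4. Total 19.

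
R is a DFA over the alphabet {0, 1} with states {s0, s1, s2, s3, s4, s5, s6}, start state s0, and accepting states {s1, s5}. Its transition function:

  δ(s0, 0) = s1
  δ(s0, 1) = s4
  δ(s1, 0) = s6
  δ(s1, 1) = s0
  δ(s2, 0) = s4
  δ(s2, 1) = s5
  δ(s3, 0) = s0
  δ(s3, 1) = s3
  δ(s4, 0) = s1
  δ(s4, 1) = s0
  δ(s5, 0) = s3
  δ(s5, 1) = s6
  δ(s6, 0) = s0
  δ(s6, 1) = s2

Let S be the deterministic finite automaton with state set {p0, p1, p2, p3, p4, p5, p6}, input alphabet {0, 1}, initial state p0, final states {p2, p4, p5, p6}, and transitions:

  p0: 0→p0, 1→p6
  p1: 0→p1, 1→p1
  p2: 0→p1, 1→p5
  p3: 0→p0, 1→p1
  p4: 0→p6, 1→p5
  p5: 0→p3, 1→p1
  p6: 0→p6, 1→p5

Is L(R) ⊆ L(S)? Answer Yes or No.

The string 0 is in L(R) but not in L(S).
So L(R) ⊄ L(S).

No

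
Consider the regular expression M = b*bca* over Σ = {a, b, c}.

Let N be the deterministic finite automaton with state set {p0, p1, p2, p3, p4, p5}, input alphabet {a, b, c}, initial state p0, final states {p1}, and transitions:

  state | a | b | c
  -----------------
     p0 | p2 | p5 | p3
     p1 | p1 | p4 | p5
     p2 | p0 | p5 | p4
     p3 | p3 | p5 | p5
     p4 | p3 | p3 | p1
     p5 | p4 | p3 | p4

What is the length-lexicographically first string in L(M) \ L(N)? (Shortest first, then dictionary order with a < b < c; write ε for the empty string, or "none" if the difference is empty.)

The string bc is accepted by M but not by N.
No shorter string lies in the difference, and bc is the lexicographically first length-2 string in L(M) \ L(N).

bc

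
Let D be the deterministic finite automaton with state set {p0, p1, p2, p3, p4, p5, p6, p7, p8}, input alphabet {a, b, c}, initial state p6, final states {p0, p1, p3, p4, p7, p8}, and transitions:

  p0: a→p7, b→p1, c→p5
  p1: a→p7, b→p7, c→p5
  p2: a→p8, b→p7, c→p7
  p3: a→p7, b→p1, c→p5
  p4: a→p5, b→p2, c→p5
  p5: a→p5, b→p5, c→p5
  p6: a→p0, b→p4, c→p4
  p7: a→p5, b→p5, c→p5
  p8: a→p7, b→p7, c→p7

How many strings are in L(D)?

The useful subgraph on states {p0, p1, p2, p4, p6, p7, p8} is acyclic, so L(D) is finite; the longest accepting path visits 5 useful states, giving maximum string length 4.
Counting accepting paths from p6 by length: 3 of length 1, 2 of length 2, 8 of length 3, 6 of length 4. Total 19.

19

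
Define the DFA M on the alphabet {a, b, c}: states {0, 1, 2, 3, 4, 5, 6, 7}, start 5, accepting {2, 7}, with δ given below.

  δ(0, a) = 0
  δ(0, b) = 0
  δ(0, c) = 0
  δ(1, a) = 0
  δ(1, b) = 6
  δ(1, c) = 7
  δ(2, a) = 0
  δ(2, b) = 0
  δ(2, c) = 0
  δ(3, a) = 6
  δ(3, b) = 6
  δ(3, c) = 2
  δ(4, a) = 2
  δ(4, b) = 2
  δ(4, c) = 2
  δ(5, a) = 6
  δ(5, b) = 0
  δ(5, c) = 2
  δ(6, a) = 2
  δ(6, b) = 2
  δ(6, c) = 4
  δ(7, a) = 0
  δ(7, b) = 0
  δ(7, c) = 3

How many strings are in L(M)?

The useful subgraph on states {2, 4, 5, 6} is acyclic, so L(M) is finite; the longest accepting path visits 4 useful states, giving maximum string length 3.
Counting accepting paths from 5 by length: 1 of length 1, 2 of length 2, 3 of length 3. Total 6.

6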